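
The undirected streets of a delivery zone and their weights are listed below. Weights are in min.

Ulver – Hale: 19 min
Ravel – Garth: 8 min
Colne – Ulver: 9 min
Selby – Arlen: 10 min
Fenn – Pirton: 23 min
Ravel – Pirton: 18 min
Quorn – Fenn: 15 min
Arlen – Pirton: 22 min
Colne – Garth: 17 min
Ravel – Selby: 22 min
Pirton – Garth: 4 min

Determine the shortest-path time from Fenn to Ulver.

53 min

Compare a few routes:
Fenn - Pirton - Ravel - Garth - Colne - Ulver: 23+18+8+17+9 = 75
Fenn - Pirton - Garth - Colne - Ulver: 23+4+17+9 = 53
Fenn - Pirton - Arlen - Selby - Ravel - Garth - Colne - Ulver: 23+22+10+22+8+17+9 = 111
The minimum is 53 min via Fenn - Pirton - Garth - Colne - Ulver.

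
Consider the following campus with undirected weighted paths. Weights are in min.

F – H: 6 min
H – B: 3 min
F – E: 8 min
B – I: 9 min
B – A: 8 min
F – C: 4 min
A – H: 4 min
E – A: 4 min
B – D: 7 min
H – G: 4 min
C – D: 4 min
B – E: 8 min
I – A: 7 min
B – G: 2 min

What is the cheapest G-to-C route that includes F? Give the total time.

Best G to F: G → H → F costing 10
Shortest F→C: F → C = 4
Total via F: 10 + 4 = 14 min.

14 min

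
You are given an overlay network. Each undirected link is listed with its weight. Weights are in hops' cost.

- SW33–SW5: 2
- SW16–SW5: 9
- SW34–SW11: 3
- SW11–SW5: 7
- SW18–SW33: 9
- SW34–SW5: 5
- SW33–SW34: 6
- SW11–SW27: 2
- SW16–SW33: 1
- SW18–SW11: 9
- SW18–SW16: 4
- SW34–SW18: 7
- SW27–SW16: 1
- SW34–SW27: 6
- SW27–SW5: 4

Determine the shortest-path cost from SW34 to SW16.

6 hops' cost

Running Dijkstra from SW34:
SW34: 0
SW11: 3  (via SW34)
SW27: 5  (via SW11)
SW5: 5  (via SW34)
SW16: 6  (via SW27)
Shortest route: SW34–SW11–SW27–SW16 = 6 hops' cost.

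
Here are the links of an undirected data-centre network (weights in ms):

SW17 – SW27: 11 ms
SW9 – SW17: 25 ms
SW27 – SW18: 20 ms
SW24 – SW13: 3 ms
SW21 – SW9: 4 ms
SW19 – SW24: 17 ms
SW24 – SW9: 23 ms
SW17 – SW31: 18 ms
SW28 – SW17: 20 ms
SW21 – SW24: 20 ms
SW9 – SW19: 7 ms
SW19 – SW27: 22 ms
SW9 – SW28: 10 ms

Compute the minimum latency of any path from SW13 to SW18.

Running Dijkstra from SW13:
SW13: 0
SW24: 3  (via SW13)
SW19: 20  (via SW24)
SW21: 23  (via SW24)
SW9: 26  (via SW24)
SW28: 36  (via SW9)
SW27: 42  (via SW19)
SW17: 51  (via SW9)
SW18: 62  (via SW27)
Shortest route: SW13 → SW24 → SW19 → SW27 → SW18 = 62 ms.

62 ms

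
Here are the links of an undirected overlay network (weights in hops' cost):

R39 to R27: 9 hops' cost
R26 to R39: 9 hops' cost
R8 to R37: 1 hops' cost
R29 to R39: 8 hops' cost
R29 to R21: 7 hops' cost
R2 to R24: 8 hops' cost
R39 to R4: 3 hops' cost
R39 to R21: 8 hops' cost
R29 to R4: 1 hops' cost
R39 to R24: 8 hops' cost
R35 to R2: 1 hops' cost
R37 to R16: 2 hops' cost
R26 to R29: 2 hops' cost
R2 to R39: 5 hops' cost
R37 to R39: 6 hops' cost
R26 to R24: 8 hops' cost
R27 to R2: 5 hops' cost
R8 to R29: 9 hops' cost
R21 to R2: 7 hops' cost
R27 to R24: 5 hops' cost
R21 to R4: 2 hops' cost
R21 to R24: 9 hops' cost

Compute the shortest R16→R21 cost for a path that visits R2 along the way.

20 hops' cost

Best R16 to R2: R16 → R37 → R39 → R2 costing 13
Shortest R2→R21: R2 → R21 = 7
Total via R2: 13 + 7 = 20 hops' cost.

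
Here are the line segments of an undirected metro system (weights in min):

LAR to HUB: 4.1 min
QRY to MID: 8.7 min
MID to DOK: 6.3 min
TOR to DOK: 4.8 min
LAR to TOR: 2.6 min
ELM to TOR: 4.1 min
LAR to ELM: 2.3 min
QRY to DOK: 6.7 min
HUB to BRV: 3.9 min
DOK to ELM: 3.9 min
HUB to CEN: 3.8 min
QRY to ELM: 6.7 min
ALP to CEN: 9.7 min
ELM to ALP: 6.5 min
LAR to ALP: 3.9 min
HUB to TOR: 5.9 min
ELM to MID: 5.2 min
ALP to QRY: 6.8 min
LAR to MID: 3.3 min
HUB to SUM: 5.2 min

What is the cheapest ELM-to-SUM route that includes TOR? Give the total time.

Best ELM to TOR: ELM → TOR costing 4.1
Best TOR to SUM: TOR → HUB → SUM costing 11.1
Total via TOR: 4.1 + 11.1 = 15.2 min.

15.2 min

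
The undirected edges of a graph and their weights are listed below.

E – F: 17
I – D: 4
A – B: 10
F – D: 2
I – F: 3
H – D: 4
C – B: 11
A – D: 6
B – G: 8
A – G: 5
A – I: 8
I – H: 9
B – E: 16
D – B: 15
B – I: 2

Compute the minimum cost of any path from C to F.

Running Dijkstra from C:
C: 0
B: 11  (via C)
I: 13  (via B)
F: 16  (via I)
Shortest route: C → B → I → F = 16.

16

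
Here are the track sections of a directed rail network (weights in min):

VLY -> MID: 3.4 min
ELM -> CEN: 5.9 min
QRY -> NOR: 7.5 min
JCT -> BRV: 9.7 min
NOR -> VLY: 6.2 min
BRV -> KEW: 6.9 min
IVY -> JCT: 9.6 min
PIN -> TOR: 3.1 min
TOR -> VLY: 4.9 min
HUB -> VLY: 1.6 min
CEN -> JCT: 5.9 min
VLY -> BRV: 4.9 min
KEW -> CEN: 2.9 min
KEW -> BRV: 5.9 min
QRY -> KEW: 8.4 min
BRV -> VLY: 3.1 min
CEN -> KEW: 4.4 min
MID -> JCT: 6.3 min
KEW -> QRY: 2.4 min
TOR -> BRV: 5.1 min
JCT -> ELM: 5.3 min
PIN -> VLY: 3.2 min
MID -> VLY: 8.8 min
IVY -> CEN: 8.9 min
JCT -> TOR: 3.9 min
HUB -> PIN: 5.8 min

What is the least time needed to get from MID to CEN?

Shortest distances from MID:
MID: 0
JCT: 6.3  (via MID)
VLY: 8.8  (via MID)
TOR: 10.2  (via JCT)
ELM: 11.6  (via JCT)
BRV: 13.7  (via VLY)
CEN: 17.5  (via ELM)
Shortest route: MID–JCT–ELM–CEN = 17.5 min.

17.5 min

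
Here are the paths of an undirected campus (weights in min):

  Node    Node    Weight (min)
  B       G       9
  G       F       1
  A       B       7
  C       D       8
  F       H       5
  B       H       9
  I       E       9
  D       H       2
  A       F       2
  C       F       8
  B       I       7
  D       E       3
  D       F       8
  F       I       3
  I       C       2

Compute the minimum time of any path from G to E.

11 min

Shortest distances from G:
G: 0
F: 1  (via G)
A: 3  (via F)
I: 4  (via F)
C: 6  (via I)
H: 6  (via F)
D: 8  (via H)
B: 9  (via G)
E: 11  (via D)
Shortest route: G → F → H → D → E = 11 min.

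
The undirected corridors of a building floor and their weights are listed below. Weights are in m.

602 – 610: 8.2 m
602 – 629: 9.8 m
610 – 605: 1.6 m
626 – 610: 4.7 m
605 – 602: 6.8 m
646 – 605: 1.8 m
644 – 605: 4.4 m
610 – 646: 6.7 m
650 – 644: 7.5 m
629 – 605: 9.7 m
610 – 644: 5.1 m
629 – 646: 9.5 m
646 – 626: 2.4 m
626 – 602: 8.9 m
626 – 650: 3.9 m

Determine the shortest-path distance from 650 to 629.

15.8 m

Settle nodes by increasing distance from 650:
650: 0
626: 3.9  (via 650)
646: 6.3  (via 626)
644: 7.5  (via 650)
605: 8.1  (via 646)
610: 8.6  (via 626)
602: 12.8  (via 626)
629: 15.8  (via 646)
Shortest route: 650 → 626 → 646 → 629 = 15.8 m.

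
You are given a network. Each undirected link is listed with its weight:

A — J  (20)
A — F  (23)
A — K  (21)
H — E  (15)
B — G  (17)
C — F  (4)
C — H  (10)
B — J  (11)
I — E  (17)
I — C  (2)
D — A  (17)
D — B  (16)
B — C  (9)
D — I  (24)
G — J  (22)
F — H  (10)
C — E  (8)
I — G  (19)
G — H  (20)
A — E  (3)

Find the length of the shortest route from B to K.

Candidate routes:
B → J → A → K: 11+20+21 = 52
B → D → A → K: 16+17+21 = 54
B → C → I → E → A → K: 9+2+17+3+21 = 52
B → C → E → A → K: 9+8+3+21 = 41
The minimum is 41 via B → C → E → A → K.

41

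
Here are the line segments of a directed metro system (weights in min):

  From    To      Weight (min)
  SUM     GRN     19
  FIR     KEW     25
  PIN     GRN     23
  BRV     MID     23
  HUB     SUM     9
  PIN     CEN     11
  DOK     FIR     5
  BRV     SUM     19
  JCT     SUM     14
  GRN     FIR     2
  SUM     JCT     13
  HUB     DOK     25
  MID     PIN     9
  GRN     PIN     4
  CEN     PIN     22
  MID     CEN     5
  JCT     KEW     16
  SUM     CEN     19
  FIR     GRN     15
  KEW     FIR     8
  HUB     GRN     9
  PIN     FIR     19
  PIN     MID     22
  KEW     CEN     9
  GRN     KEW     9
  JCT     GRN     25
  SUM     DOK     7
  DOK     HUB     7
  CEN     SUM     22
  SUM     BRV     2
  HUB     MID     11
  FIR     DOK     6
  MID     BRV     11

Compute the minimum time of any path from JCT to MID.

Settle nodes by increasing distance from JCT:
JCT: 0
SUM: 14  (via JCT)
BRV: 16  (via SUM)
KEW: 16  (via JCT)
DOK: 21  (via SUM)
FIR: 24  (via KEW)
GRN: 25  (via JCT)
CEN: 25  (via KEW)
HUB: 28  (via DOK)
PIN: 29  (via GRN)
MID: 39  (via BRV)
Shortest route: JCT–SUM–BRV–MID = 39 min.

39 min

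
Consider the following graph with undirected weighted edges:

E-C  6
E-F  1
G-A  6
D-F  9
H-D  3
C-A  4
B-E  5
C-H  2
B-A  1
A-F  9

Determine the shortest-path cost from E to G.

12

Candidate routes:
E - B - A - G: 5+1+6 = 12
E - F - A - G: 1+9+6 = 16
Cheapest is E - B - A - G at 12.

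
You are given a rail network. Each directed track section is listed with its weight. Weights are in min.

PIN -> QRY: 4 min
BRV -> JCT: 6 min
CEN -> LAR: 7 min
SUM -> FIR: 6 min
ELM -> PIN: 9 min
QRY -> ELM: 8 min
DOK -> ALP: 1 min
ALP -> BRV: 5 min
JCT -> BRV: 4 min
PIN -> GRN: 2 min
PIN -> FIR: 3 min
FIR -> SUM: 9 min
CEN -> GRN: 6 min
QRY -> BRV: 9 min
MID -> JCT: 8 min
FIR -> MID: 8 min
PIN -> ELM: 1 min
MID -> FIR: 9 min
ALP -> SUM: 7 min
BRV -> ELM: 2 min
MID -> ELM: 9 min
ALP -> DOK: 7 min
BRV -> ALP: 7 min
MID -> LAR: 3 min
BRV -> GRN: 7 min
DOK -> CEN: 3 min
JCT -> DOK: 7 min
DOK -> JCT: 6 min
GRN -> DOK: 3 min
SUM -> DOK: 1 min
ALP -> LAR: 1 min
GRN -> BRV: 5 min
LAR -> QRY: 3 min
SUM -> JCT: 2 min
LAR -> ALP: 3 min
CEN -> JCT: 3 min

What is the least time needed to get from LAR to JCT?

Compare a few routes:
LAR → ALP → DOK → JCT: 3+7+6 = 16
LAR → ALP → BRV → JCT: 3+5+6 = 14
LAR → ALP → DOK → CEN → JCT: 3+7+3+3 = 16
LAR → ALP → SUM → JCT: 3+7+2 = 12
The minimum is 12 min via LAR → ALP → SUM → JCT.

12 min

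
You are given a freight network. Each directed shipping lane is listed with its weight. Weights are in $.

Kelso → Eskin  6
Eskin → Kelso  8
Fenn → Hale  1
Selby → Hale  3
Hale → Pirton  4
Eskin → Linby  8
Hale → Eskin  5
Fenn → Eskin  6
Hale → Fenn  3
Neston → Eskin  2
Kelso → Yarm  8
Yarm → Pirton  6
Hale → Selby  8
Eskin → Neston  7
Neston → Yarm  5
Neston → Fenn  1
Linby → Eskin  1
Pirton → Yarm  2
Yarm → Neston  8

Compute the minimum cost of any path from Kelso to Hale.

Running Dijkstra from Kelso:
Kelso: 0
Eskin: 6  (via Kelso)
Yarm: 8  (via Kelso)
Neston: 13  (via Eskin)
Linby: 14  (via Eskin)
Pirton: 14  (via Yarm)
Fenn: 14  (via Neston)
Hale: 15  (via Fenn)
Shortest route: Kelso → Eskin → Neston → Fenn → Hale = $15.

$15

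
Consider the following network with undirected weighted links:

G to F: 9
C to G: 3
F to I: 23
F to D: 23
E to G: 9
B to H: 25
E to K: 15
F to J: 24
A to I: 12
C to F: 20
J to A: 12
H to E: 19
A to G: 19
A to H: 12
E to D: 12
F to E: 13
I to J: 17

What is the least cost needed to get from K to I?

51

Compare a few routes:
K - E - F - I: 15+13+23 = 51
K - E - G - A - I: 15+9+19+12 = 55
K - E - G - F - I: 15+9+9+23 = 56
Cheapest is K - E - F - I at 51.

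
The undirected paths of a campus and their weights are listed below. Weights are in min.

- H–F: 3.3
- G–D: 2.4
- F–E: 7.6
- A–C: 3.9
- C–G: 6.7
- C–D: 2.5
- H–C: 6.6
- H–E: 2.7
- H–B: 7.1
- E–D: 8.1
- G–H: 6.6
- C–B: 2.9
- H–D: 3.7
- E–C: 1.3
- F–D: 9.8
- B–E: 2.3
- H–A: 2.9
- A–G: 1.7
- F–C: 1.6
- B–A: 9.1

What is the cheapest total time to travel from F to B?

Enumerating some paths:
F–H–E–B: 3.3+2.7+2.3 = 8.3
F–C–B: 1.6+2.9 = 4.5
F–C–E–B: 1.6+1.3+2.3 = 5.2
Cheapest is F–C–B at 4.5 min.

4.5 min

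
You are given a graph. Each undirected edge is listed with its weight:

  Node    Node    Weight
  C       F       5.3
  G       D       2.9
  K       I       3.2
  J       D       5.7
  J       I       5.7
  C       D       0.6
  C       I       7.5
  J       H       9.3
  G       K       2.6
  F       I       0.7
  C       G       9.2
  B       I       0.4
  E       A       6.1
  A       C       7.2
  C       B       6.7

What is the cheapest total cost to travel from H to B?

Settle nodes by increasing distance from H:
H: 0
J: 9.3  (via H)
D: 15  (via J)
I: 15  (via J)
B: 15.4  (via I)
Shortest route: H → J → I → B = 15.4.

15.4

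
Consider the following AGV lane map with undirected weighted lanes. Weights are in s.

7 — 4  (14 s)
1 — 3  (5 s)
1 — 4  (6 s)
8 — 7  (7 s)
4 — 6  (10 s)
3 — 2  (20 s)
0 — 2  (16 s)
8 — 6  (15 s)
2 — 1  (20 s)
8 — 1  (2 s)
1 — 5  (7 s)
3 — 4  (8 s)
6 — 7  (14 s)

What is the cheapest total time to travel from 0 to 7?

45 s

Running Dijkstra from 0:
0: 0
2: 16  (via 0)
1: 36  (via 2)
3: 36  (via 2)
8: 38  (via 1)
4: 42  (via 1)
5: 43  (via 1)
7: 45  (via 8)
Shortest route: 0–2–1–8–7 = 45 s.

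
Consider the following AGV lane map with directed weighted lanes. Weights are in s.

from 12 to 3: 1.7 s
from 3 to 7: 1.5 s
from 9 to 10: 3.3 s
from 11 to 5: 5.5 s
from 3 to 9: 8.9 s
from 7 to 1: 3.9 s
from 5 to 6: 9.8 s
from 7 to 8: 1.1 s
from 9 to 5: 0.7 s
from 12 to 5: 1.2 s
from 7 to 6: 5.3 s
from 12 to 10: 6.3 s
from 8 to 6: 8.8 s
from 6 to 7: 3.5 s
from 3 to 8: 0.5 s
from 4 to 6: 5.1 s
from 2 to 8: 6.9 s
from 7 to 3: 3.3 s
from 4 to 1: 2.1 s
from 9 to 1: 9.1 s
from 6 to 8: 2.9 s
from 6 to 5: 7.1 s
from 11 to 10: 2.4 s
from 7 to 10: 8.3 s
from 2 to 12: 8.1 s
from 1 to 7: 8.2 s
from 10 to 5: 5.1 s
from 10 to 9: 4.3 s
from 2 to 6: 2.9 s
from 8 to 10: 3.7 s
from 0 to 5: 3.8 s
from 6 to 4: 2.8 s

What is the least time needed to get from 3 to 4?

Running Dijkstra from 3:
3: 0
8: 0.5  (via 3)
7: 1.5  (via 3)
10: 4.2  (via 8)
1: 5.4  (via 7)
6: 6.8  (via 7)
9: 8.5  (via 10)
5: 9.2  (via 9)
4: 9.6  (via 6)
Shortest route: 3–7–6–4 = 9.6 s.

9.6 s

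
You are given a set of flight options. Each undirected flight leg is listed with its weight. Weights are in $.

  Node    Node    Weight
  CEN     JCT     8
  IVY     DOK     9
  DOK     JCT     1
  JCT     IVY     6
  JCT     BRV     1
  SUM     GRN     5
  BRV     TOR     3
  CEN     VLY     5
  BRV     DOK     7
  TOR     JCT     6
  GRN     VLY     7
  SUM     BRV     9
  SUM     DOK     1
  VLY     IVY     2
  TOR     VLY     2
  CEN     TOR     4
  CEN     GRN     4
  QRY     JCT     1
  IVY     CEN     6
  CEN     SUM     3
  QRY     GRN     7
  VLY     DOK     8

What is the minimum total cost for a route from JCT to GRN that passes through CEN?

Best JCT to CEN: JCT → DOK → SUM → CEN costing 5
Shortest CEN→GRN: CEN → GRN = 4
Total via CEN: 5 + 4 = $9.

$9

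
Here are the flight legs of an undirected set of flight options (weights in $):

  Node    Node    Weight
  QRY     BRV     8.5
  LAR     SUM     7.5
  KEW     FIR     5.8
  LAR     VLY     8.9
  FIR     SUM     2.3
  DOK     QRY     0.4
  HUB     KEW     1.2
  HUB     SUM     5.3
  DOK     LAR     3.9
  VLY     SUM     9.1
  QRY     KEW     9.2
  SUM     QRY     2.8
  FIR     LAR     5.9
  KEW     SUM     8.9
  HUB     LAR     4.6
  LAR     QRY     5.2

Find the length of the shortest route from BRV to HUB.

Running Dijkstra from BRV:
BRV: 0
QRY: 8.5  (via BRV)
DOK: 8.9  (via QRY)
SUM: 11.3  (via QRY)
LAR: 12.8  (via DOK)
FIR: 13.6  (via SUM)
HUB: 16.6  (via SUM)
Shortest route: BRV → QRY → SUM → HUB = $16.6.

$16.6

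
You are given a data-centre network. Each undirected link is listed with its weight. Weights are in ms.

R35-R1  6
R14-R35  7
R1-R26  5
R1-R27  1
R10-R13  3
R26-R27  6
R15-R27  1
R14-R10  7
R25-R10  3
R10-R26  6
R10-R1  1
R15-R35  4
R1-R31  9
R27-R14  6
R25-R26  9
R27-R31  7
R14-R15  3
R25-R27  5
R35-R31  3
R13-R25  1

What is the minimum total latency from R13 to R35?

Shortest distances from R13:
R13: 0
R25: 1  (via R13)
R10: 3  (via R13)
R1: 4  (via R10)
R27: 5  (via R1)
R15: 6  (via R27)
R26: 9  (via R10)
R14: 9  (via R15)
R35: 10  (via R1)
Shortest route: R13–R10–R1–R35 = 10 ms.

10 ms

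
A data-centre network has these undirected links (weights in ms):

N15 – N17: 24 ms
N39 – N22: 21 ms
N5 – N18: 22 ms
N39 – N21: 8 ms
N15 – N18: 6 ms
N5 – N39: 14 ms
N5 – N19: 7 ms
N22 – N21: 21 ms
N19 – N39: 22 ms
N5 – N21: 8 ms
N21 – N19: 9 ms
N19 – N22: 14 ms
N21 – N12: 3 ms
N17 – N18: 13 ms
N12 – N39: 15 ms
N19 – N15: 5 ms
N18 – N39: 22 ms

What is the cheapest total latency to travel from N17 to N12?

36 ms

Running Dijkstra from N17:
N17: 0
N18: 13  (via N17)
N15: 19  (via N18)
N19: 24  (via N15)
N5: 31  (via N19)
N21: 33  (via N19)
N39: 35  (via N18)
N12: 36  (via N21)
Shortest route: N17–N18–N15–N19–N21–N12 = 36 ms.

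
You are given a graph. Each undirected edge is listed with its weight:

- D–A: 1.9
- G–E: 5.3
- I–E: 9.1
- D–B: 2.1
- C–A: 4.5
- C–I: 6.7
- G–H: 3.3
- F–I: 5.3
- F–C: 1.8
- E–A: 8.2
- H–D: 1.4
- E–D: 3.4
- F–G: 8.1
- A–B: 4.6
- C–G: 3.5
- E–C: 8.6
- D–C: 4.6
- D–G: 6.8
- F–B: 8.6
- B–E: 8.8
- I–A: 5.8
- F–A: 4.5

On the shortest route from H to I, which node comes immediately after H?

Candidate routes:
H–D–C–I: 1.4+4.6+6.7 = 12.7
H–D–C–F–I: 1.4+4.6+1.8+5.3 = 13.1
H–D–A–I: 1.4+1.9+5.8 = 9.1
Cheapest is H–D–A–I at 9.1.
So from H the first move is to D.

D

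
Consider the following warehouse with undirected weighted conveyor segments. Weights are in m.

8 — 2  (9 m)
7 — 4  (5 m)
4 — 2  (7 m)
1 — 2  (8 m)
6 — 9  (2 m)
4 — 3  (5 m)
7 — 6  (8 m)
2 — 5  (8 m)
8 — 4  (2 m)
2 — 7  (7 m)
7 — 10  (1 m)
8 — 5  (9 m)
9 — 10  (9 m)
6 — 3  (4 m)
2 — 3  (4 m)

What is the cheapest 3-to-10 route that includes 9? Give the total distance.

15 m

Shortest 3→9: 3 → 6 → 9 = 6
Shortest 9→10: 9 → 10 = 9
Total via 9: 6 + 9 = 15 m.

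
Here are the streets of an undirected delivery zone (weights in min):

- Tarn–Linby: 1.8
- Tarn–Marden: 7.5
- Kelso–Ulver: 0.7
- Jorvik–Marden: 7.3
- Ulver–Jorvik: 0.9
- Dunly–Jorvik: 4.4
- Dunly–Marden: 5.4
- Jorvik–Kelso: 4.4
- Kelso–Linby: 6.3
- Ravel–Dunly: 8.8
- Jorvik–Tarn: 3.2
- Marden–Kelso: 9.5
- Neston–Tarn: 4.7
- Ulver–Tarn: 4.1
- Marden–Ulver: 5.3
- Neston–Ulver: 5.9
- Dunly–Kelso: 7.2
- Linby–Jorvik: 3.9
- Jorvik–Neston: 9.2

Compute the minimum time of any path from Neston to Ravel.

20 min

Compare a few routes:
Neston–Ulver–Kelso–Dunly–Ravel: 5.9+0.7+7.2+8.8 = 22.6
Neston–Jorvik–Dunly–Ravel: 9.2+4.4+8.8 = 22.4
Neston–Tarn–Jorvik–Dunly–Ravel: 4.7+3.2+4.4+8.8 = 21.1
Neston–Ulver–Jorvik–Dunly–Ravel: 5.9+0.9+4.4+8.8 = 20
The minimum is 20 min via Neston–Ulver–Jorvik–Dunly–Ravel.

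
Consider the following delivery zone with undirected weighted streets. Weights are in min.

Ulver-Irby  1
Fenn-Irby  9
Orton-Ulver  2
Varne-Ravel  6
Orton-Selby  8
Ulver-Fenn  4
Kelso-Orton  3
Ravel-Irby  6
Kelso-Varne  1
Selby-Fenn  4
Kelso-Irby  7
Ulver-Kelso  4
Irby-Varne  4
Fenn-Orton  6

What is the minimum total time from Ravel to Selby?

Settle nodes by increasing distance from Ravel:
Ravel: 0
Irby: 6  (via Ravel)
Varne: 6  (via Ravel)
Ulver: 7  (via Irby)
Kelso: 7  (via Varne)
Orton: 9  (via Ulver)
Fenn: 11  (via Ulver)
Selby: 15  (via Fenn)
Shortest route: Ravel–Irby–Ulver–Fenn–Selby = 15 min.

15 min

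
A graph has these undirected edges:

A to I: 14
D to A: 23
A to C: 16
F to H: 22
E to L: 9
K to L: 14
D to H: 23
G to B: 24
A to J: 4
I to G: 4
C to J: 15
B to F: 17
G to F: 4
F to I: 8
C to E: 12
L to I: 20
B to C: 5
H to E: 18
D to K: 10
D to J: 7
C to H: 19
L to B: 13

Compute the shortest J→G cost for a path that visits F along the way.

30

Best J to F: J → A → I → F costing 26
Shortest F→G: F → G = 4
Total via F: 26 + 4 = 30.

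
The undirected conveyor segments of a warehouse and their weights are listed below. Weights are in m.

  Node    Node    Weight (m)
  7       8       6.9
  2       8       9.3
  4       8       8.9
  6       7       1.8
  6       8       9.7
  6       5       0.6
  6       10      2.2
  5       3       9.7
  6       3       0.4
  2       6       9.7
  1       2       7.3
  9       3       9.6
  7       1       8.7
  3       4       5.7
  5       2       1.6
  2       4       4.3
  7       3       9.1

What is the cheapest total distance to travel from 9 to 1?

19.5 m

Enumerating some paths:
9 - 3 - 6 - 7 - 1: 9.6+0.4+1.8+8.7 = 20.5
9 - 3 - 6 - 5 - 2 - 1: 9.6+0.4+0.6+1.6+7.3 = 19.5
Cheapest is 9 - 3 - 6 - 5 - 2 - 1 at 19.5 m.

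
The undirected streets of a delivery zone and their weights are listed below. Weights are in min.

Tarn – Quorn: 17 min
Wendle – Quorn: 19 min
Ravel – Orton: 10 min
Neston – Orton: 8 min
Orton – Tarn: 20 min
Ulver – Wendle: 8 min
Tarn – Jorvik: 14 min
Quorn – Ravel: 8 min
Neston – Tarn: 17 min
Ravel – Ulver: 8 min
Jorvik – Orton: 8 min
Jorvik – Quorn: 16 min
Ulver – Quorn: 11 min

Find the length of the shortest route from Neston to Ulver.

26 min

Settle nodes by increasing distance from Neston:
Neston: 0
Orton: 8  (via Neston)
Jorvik: 16  (via Orton)
Tarn: 17  (via Neston)
Ravel: 18  (via Orton)
Quorn: 26  (via Ravel)
Ulver: 26  (via Ravel)
Shortest route: Neston–Orton–Ravel–Ulver = 26 min.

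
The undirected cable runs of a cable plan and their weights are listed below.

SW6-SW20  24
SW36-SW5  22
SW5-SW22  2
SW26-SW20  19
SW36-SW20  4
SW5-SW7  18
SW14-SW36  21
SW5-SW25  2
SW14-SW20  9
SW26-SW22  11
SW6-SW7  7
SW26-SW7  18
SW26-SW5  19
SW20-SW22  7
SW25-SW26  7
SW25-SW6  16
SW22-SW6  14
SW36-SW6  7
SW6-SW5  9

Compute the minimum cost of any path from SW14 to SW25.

20

Candidate routes:
SW14–SW20–SW36–SW6–SW5–SW25: 9+4+7+9+2 = 31
SW14–SW20–SW22–SW5–SW25: 9+7+2+2 = 20
The minimum is 20 via SW14–SW20–SW22–SW5–SW25.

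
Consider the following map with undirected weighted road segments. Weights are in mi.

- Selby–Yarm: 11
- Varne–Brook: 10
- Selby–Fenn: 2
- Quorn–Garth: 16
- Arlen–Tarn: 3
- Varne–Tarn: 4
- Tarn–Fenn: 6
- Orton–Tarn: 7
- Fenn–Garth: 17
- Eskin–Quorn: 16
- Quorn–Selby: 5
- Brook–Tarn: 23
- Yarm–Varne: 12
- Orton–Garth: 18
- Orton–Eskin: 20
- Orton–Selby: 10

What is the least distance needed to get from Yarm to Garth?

Running Dijkstra from Yarm:
Yarm: 0
Selby: 11  (via Yarm)
Varne: 12  (via Yarm)
Fenn: 13  (via Selby)
Quorn: 16  (via Selby)
Tarn: 16  (via Varne)
Arlen: 19  (via Tarn)
Orton: 21  (via Selby)
Brook: 22  (via Varne)
Garth: 30  (via Fenn)
Shortest route: Yarm → Selby → Fenn → Garth = 30 mi.

30 mi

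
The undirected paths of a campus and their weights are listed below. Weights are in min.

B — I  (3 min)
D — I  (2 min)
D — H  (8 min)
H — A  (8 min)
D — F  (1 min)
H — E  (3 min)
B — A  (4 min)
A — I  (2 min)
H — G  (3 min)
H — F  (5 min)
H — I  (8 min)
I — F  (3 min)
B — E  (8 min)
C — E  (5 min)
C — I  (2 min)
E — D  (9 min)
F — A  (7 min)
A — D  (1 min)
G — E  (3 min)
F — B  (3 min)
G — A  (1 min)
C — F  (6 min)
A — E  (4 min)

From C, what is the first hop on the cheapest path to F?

Enumerating some paths:
C - F: 6 = 6
C - I - F: 2+3 = 5
C - I - A - D - F: 2+2+1+1 = 6
C - I - B - F: 2+3+3 = 8
Cheapest is C - I - F at 5 min.
So from C the first move is to I.

I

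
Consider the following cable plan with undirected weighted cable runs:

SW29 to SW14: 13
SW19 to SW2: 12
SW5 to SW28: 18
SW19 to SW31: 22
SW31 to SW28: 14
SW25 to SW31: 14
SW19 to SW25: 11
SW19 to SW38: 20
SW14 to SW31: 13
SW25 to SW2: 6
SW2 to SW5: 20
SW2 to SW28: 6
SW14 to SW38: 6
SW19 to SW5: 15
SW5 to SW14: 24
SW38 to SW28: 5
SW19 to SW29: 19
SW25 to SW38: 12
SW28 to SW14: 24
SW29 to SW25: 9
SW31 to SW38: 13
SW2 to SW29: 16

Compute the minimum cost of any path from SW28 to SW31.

14

Enumerating some paths:
SW28 - SW38 - SW14 - SW31: 5+6+13 = 24
SW28 - SW38 - SW31: 5+13 = 18
SW28 - SW31: 14 = 14
Cheapest is SW28 - SW31 at 14.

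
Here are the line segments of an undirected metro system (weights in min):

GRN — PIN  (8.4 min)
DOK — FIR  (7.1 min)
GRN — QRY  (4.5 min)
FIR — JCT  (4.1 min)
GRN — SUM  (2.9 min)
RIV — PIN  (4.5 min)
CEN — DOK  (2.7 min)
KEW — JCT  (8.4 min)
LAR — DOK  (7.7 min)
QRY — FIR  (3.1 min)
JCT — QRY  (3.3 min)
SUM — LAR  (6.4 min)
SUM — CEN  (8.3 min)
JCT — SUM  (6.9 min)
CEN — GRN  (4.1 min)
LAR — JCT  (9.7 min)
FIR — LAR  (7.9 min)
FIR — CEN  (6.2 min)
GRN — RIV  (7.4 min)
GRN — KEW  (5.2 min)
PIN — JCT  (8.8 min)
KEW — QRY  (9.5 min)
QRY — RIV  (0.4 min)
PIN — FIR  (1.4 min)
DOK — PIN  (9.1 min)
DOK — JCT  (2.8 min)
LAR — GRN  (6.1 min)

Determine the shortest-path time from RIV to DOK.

6.5 min

Enumerating some paths:
RIV–QRY–JCT–DOK: 0.4+3.3+2.8 = 6.5
RIV–QRY–FIR–JCT–DOK: 0.4+3.1+4.1+2.8 = 10.4
RIV–QRY–FIR–DOK: 0.4+3.1+7.1 = 10.6
Cheapest is RIV–QRY–JCT–DOK at 6.5 min.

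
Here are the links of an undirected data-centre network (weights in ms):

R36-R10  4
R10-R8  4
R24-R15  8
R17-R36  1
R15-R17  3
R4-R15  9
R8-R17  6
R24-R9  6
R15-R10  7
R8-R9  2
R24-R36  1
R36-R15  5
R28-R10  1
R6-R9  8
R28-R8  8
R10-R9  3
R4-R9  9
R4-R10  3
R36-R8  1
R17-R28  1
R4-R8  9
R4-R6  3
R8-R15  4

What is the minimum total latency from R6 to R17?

8 ms

Enumerating some paths:
R6–R4–R10–R28–R17: 3+3+1+1 = 8
R6–R4–R10–R36–R17: 3+3+4+1 = 11
Cheapest is R6–R4–R10–R28–R17 at 8 ms.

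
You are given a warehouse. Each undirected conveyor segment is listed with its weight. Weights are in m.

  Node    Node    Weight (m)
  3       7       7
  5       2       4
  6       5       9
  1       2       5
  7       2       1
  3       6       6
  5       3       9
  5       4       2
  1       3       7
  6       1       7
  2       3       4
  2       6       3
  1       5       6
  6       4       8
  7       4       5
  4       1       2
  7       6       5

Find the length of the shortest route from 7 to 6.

4 m

Compare a few routes:
7 → 2 → 6: 1+3 = 4
7 → 6: 5 = 5
The minimum is 4 m via 7 → 2 → 6.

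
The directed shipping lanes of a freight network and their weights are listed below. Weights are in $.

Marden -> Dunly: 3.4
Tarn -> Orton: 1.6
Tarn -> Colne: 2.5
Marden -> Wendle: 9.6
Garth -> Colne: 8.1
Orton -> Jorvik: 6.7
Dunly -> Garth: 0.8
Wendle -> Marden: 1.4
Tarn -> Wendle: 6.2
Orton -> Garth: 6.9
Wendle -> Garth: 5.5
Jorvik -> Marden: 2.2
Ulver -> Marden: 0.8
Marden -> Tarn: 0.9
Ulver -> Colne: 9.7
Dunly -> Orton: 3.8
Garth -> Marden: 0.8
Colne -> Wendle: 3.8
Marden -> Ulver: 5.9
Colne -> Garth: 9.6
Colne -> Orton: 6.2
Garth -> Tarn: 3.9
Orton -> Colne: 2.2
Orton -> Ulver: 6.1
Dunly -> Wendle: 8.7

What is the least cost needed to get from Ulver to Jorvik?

$10

Enumerating some paths:
Ulver–Marden–Tarn–Orton–Jorvik: 0.8+0.9+1.6+6.7 = 10
Ulver–Marden–Tarn–Colne–Orton–Jorvik: 0.8+0.9+2.5+6.2+6.7 = 17.1
Ulver–Marden–Dunly–Orton–Jorvik: 0.8+3.4+3.8+6.7 = 14.7
The minimum is $10 via Ulver–Marden–Tarn–Orton–Jorvik.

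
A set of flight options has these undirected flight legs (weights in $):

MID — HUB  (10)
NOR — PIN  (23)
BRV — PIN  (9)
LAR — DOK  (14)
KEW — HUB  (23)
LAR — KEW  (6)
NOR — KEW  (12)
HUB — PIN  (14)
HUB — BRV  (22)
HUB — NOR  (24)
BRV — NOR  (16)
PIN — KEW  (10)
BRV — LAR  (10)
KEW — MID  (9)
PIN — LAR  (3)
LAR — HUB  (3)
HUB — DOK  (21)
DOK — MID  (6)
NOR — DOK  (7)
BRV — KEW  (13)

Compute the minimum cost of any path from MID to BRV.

$22

Enumerating some paths:
MID–HUB–LAR–PIN–BRV: 10+3+3+9 = 25
MID–KEW–BRV: 9+13 = 22
MID–KEW–LAR–BRV: 9+6+10 = 25
MID–HUB–LAR–BRV: 10+3+10 = 23
Cheapest is MID–KEW–BRV at $22.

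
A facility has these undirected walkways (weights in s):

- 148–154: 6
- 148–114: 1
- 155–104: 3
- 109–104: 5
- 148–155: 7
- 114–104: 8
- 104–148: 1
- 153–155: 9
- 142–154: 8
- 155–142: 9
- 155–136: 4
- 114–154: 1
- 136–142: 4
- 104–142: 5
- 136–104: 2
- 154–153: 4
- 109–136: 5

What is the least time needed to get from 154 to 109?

8 s

Settle nodes by increasing distance from 154:
154: 0
114: 1  (via 154)
148: 2  (via 114)
104: 3  (via 148)
153: 4  (via 154)
136: 5  (via 104)
155: 6  (via 104)
142: 8  (via 154)
109: 8  (via 104)
Shortest route: 154–114–148–104–109 = 8 s.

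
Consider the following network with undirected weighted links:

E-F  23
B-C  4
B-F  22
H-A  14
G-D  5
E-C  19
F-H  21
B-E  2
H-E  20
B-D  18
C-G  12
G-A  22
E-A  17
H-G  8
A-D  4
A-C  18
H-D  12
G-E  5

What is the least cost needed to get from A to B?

Shortest distances from A:
A: 0
D: 4  (via A)
G: 9  (via D)
E: 14  (via G)
H: 14  (via A)
B: 16  (via E)
Shortest route: A–D–G–E–B = 16.

16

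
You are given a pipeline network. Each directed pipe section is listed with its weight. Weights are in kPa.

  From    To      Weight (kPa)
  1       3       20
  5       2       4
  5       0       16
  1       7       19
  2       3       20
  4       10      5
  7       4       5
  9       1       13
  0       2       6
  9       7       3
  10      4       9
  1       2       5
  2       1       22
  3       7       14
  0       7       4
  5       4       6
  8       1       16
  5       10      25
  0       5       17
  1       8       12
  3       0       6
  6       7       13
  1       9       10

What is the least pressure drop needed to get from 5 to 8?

Settle nodes by increasing distance from 5:
5: 0
2: 4  (via 5)
4: 6  (via 5)
10: 11  (via 4)
0: 16  (via 5)
7: 20  (via 0)
3: 24  (via 2)
1: 26  (via 2)
9: 36  (via 1)
8: 38  (via 1)
Shortest route: 5–2–1–8 = 38 kPa.

38 kPa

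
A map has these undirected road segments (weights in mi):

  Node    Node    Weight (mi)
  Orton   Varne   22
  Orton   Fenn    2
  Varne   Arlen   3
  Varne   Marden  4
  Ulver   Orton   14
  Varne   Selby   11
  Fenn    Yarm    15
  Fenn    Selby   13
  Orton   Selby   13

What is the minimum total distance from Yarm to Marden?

43 mi

Running Dijkstra from Yarm:
Yarm: 0
Fenn: 15  (via Yarm)
Orton: 17  (via Fenn)
Selby: 28  (via Fenn)
Ulver: 31  (via Orton)
Varne: 39  (via Orton)
Arlen: 42  (via Varne)
Marden: 43  (via Varne)
Shortest route: Yarm–Fenn–Orton–Varne–Marden = 43 mi.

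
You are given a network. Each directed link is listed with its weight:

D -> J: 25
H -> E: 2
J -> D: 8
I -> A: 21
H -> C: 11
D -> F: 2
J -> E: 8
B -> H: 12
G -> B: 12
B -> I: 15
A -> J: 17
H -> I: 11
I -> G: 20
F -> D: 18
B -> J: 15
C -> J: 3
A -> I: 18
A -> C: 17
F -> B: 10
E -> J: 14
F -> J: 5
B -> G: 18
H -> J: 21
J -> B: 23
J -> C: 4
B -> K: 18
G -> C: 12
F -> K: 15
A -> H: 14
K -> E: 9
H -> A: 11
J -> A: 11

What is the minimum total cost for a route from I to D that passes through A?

Best I to A: I → A costing 21
Shortest A→D: A → J → D = 25
Total via A: 21 + 25 = 46.

46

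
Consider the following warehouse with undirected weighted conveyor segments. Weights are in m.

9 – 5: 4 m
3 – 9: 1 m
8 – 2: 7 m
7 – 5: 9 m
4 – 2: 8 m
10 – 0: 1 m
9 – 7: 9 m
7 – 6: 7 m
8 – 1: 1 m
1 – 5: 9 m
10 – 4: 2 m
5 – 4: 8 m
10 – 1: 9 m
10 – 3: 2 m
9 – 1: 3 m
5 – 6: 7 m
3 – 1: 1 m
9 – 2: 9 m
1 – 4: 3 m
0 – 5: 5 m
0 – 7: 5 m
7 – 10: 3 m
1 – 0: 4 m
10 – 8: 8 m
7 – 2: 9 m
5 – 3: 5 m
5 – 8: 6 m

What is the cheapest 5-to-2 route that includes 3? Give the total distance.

14 m

Shortest 5→3: 5 → 3 = 5
Best 3 to 2: 3 → 1 → 8 → 2 costing 9
Total via 3: 5 + 9 = 14 m.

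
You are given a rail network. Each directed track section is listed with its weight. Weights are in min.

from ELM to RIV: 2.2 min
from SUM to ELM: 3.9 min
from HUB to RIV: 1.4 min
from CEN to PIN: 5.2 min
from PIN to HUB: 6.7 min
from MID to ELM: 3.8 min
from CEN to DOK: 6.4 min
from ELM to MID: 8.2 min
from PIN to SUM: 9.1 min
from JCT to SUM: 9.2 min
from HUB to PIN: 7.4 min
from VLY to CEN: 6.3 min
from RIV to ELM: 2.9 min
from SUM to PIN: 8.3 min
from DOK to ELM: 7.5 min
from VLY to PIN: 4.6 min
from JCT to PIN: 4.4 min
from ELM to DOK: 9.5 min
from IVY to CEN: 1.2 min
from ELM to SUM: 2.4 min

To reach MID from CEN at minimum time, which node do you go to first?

DOK

Candidate routes:
CEN → PIN → HUB → RIV → ELM → MID: 5.2+6.7+1.4+2.9+8.2 = 24.4
CEN → DOK → ELM → MID: 6.4+7.5+8.2 = 22.1
Cheapest is CEN → DOK → ELM → MID at 22.1 min.
So from CEN the first move is to DOK.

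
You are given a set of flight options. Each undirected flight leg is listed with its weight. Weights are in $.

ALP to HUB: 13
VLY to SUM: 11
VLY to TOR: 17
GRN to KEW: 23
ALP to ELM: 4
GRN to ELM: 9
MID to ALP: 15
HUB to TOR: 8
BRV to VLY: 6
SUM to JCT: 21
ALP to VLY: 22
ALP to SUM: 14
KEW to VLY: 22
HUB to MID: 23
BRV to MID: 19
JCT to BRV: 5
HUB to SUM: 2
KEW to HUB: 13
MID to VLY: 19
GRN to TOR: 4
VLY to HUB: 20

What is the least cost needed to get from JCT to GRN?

Settle nodes by increasing distance from JCT:
JCT: 0
BRV: 5  (via JCT)
VLY: 11  (via BRV)
SUM: 21  (via JCT)
HUB: 23  (via SUM)
MID: 24  (via BRV)
TOR: 28  (via VLY)
GRN: 32  (via TOR)
Shortest route: JCT–BRV–VLY–TOR–GRN = $32.

$32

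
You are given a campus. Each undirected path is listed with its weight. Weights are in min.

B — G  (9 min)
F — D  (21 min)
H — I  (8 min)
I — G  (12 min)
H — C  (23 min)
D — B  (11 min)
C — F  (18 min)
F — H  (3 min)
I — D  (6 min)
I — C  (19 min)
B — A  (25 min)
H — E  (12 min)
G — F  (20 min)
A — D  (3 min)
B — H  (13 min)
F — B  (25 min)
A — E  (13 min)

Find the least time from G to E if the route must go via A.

Shortest G→A: G → I → D → A = 21
Shortest A→E: A → E = 13
Total via A: 21 + 13 = 34 min.

34 min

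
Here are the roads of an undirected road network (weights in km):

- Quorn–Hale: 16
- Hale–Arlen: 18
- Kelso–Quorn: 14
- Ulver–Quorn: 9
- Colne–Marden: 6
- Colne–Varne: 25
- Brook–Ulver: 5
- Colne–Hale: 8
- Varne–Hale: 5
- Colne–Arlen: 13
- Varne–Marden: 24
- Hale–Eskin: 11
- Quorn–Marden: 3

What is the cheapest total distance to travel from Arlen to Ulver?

Candidate routes:
Arlen–Hale–Quorn–Ulver: 18+16+9 = 43
Arlen–Colne–Hale–Quorn–Ulver: 13+8+16+9 = 46
Arlen–Hale–Colne–Marden–Quorn–Ulver: 18+8+6+3+9 = 44
Arlen–Colne–Marden–Quorn–Ulver: 13+6+3+9 = 31
The minimum is 31 km via Arlen–Colne–Marden–Quorn–Ulver.

31 km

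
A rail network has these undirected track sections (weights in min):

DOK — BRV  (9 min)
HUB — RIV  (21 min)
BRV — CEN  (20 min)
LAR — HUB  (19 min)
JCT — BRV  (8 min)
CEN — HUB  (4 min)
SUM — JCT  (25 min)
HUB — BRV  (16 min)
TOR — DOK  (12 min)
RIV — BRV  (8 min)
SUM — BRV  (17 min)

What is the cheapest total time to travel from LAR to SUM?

Candidate routes:
LAR - HUB - BRV - SUM: 19+16+17 = 52
LAR - HUB - CEN - BRV - SUM: 19+4+20+17 = 60
Cheapest is LAR - HUB - BRV - SUM at 52 min.

52 min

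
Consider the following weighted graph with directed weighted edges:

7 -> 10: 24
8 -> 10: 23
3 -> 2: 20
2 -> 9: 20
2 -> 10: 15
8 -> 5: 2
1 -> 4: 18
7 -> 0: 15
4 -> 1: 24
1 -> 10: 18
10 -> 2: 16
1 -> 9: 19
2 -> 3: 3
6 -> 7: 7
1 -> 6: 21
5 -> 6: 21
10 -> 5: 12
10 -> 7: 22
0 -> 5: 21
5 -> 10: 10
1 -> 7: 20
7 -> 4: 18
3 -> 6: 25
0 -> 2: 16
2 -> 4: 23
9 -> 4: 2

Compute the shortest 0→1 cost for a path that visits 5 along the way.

91

Best 0 to 5: 0 → 5 costing 21
Best 5 to 1: 5 → 6 → 7 → 4 → 1 costing 70
Total via 5: 21 + 70 = 91.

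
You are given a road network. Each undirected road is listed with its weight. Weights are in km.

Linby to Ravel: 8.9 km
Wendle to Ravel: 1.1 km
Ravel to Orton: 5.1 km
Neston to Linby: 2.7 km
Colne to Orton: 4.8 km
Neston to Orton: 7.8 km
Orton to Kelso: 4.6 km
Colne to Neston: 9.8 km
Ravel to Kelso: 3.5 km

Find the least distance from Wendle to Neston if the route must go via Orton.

14 km

Shortest Wendle→Orton: Wendle–Ravel–Orton = 6.2
Shortest Orton→Neston: Orton–Neston = 7.8
Total via Orton: 6.2 + 7.8 = 14 km.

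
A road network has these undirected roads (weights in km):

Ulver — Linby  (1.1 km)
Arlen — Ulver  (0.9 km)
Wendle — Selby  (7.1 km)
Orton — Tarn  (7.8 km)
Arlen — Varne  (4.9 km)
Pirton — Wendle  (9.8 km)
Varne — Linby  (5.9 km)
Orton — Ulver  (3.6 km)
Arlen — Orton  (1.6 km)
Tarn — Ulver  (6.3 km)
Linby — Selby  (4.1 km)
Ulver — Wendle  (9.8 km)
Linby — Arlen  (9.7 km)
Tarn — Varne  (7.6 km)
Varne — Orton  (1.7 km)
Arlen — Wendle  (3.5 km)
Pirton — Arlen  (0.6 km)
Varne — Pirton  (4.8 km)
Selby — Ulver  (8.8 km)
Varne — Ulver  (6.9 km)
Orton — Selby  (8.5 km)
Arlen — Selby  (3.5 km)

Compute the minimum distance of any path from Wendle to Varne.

6.8 km

Shortest distances from Wendle:
Wendle: 0
Arlen: 3.5  (via Wendle)
Pirton: 4.1  (via Arlen)
Ulver: 4.4  (via Arlen)
Orton: 5.1  (via Arlen)
Linby: 5.5  (via Ulver)
Varne: 6.8  (via Orton)
Shortest route: Wendle–Arlen–Orton–Varne = 6.8 km.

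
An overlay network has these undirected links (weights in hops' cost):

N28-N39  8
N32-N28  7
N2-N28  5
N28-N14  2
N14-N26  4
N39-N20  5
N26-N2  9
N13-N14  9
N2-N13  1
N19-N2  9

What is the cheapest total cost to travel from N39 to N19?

22 hops' cost

Shortest distances from N39:
N39: 0
N20: 5  (via N39)
N28: 8  (via N39)
N14: 10  (via N28)
N2: 13  (via N28)
N13: 14  (via N2)
N26: 14  (via N14)
N32: 15  (via N28)
N19: 22  (via N2)
Shortest route: N39–N28–N2–N19 = 22 hops' cost.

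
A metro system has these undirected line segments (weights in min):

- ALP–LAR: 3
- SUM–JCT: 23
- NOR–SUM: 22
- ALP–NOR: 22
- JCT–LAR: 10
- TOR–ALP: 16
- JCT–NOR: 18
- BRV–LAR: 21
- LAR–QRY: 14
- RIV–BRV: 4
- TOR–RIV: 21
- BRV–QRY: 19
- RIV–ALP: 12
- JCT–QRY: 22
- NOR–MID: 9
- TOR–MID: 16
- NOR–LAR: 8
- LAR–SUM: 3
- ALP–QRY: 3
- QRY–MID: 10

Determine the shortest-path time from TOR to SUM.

22 min

Enumerating some paths:
TOR - ALP - LAR - SUM: 16+3+3 = 22
TOR - MID - QRY - ALP - LAR - SUM: 16+10+3+3+3 = 35
TOR - MID - NOR - LAR - SUM: 16+9+8+3 = 36
TOR - ALP - QRY - LAR - SUM: 16+3+14+3 = 36
Cheapest is TOR - ALP - LAR - SUM at 22 min.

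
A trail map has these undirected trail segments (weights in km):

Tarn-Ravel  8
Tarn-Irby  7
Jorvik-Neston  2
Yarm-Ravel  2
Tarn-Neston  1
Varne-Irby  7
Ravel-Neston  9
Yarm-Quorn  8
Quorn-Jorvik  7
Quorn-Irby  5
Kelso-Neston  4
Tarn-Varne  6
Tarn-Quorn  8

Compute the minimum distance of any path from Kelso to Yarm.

Compare a few routes:
Kelso → Neston → Tarn → Quorn → Yarm: 4+1+8+8 = 21
Kelso → Neston → Ravel → Yarm: 4+9+2 = 15
The minimum is 15 km via Kelso → Neston → Ravel → Yarm.

15 km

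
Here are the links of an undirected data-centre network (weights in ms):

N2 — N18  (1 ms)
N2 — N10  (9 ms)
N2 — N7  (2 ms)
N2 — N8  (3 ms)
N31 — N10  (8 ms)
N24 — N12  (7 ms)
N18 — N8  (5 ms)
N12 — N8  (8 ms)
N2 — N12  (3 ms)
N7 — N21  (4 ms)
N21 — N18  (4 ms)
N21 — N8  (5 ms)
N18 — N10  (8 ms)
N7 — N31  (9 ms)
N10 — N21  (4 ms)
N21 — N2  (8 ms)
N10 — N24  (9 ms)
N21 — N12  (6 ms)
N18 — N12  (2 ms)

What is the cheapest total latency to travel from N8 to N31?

Compare a few routes:
N8–N2–N7–N31: 3+2+9 = 14
N8–N18–N2–N7–N31: 5+1+2+9 = 17
N8–N21–N10–N31: 5+4+8 = 17
The minimum is 14 ms via N8–N2–N7–N31.

14 ms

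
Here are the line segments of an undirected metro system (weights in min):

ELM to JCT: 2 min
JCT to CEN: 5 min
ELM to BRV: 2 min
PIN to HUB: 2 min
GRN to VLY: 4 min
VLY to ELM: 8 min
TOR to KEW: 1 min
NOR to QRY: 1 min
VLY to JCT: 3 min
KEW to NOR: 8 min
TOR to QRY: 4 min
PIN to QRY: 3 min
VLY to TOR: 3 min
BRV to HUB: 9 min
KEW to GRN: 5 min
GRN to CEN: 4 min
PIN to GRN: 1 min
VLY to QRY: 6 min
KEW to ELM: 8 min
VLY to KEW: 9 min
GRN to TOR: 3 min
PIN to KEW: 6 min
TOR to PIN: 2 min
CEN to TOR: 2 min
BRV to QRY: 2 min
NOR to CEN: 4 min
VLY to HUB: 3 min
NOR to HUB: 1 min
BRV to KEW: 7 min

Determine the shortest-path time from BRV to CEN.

7 min

Candidate routes:
BRV → QRY → TOR → CEN: 2+4+2 = 8
BRV → QRY → PIN → TOR → CEN: 2+3+2+2 = 9
BRV → QRY → NOR → CEN: 2+1+4 = 7
BRV → ELM → JCT → CEN: 2+2+5 = 9
Cheapest is BRV → QRY → NOR → CEN at 7 min.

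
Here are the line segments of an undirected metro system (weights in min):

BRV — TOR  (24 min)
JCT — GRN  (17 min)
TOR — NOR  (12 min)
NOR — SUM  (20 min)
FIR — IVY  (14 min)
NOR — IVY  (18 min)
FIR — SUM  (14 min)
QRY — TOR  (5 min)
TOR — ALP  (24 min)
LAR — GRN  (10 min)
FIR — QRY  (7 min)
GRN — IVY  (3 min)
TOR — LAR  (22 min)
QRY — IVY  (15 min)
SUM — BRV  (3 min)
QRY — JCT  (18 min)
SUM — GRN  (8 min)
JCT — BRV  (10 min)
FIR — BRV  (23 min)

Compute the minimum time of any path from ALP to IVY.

Settle nodes by increasing distance from ALP:
ALP: 0
TOR: 24  (via ALP)
QRY: 29  (via TOR)
NOR: 36  (via TOR)
FIR: 36  (via QRY)
IVY: 44  (via QRY)
Shortest route: ALP → TOR → QRY → IVY = 44 min.

44 min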